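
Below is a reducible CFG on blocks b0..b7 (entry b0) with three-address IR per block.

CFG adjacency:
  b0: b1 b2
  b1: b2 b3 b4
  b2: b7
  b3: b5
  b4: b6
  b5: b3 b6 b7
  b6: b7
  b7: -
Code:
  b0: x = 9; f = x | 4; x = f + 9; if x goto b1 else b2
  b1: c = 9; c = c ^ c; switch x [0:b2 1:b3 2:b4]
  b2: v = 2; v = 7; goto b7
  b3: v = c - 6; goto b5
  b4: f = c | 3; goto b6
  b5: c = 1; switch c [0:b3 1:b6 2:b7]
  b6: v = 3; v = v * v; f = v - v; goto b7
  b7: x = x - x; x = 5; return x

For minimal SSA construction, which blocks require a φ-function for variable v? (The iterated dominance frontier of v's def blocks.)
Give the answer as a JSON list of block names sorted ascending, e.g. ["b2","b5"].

idom tree: b1←b0 b2←b0 b3←b1 b4←b1 b5←b3 b6←b1 b7←b0
Join-block Dom:
  b2: preds {b0,b1}: {b0} ∩ {b0,b1} = {b0}; idom=b0
  b3: preds {b1,b5}: {b0,b1} ∩ {b0,b1,b3,b5} = {b0,b1}; idom=b1
  b6: preds {b4,b5}: {b0,b1,b4} ∩ {b0,b1,b3,b5} = {b0,b1}; idom=b1
  b7: preds {b2,b5,b6}: {b0,b2} ∩ {b0,b1,b3,b5} ∩ {b0,b1,b6} = {b0}; idom=b0

Frontier:
  join b2 pred b0: · stop@b0
  join b2 pred b1: b1 stop@b0
  join b3 pred b1: · stop@b1
  join b3 pred b5: b5→b3 stop@b1
  join b6 pred b4: b4 stop@b1
  join b6 pred b5: b5→b3 stop@b1
  join b7 pred b2: b2 stop@b0
  join b7 pred b5: b5→b3→b1 stop@b0
  join b7 pred b6: b6→b1 stop@b0
  b0: DF=∅
  b1: DF={b2,b7}
  b2: DF={b7}
  b3: DF={b3,b6,b7}
  b4: DF={b6}
  b5: DF={b3,b6,b7}
  b6: DF={b7}
  b7: DF=∅

φ for v: defs {b2,b3,b6}
  DF⁺ = {b3,b6,b7}

Answer: ["b3", "b6", "b7"]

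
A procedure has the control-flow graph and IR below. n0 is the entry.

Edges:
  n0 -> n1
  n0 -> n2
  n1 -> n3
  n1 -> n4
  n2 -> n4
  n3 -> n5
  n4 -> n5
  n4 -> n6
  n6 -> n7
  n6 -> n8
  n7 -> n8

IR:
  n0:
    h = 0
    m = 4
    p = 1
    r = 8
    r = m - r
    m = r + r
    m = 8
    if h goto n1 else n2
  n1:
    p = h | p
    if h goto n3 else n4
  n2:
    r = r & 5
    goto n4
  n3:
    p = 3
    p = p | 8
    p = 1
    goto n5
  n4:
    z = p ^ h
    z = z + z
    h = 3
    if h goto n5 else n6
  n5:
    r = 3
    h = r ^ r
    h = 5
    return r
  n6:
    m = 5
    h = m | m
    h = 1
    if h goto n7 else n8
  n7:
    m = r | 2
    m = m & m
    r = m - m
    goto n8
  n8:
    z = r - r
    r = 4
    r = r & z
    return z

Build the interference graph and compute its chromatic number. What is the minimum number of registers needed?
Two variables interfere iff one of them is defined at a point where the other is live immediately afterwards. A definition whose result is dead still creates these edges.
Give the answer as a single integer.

Answer: 4

Working:
Block summaries:
  n0 def {h,m,p,r} use ∅
  n1 def {p} use {h,p}
  n2 def {r} use {r}
  n3 def {p} use ∅
  n4 def {h,z} use {h,p}
  n5 def {h,r} use ∅
  n6 def {h,m} use ∅
  n7 def {m,r} use {r}
  n8 def {r,z} use {r}

Liveness:
  n0: in=∅ out={h,p,r}
  n1: in={h,p,r} out={h,p,r}
  n2: in={h,p,r} out={h,p,r}
  n3: in=∅ out=∅
  n4: in={h,p,r} out={r}
  n5: in=∅ out=∅
  n6: in={r} out={r}
  n7: in={r} out={r}
  n8: in={r} out=∅

Conflict graph:
  h: {m,p,r}
  m: {h,p,r}
  p: {h,m,r}
  r: {h,m,p,z}
  z: {r}

Colouring:
  clique {h,m,p,r} ⇒ need ≥ 4
  assign h→c1 m→c2 p→c3 r→c0 z→c1 — no edge inside a register ⇒ χ ≤ 4
  χ = 4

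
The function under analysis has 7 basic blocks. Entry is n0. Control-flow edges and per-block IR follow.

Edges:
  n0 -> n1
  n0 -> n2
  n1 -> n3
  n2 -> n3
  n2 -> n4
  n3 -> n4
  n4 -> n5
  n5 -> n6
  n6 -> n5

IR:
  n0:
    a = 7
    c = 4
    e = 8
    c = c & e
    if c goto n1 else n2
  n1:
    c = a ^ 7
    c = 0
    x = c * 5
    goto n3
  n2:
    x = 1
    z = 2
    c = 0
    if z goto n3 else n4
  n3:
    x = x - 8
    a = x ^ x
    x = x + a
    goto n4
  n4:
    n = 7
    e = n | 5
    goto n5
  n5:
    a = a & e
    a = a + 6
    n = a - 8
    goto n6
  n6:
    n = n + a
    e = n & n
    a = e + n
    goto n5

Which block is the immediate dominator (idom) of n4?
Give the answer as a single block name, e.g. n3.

Answer: n0

Derivation:
idom tree: n1←n0 n2←n0 n3←n0 n4←n0 n5←n4 n6←n5
Join-block Dom:
  n3: preds {n1,n2}: {n0,n1} ∩ {n0,n2} = {n0}; idom=n0
  n4: preds {n2,n3}: {n0,n2} ∩ {n0,n3} = {n0}; idom=n0
  n5: preds {n4,n6}: {n0,n4} ∩ {n0,n4,n5,n6} = {n0,n4}; idom=n4

idom(n4) = n0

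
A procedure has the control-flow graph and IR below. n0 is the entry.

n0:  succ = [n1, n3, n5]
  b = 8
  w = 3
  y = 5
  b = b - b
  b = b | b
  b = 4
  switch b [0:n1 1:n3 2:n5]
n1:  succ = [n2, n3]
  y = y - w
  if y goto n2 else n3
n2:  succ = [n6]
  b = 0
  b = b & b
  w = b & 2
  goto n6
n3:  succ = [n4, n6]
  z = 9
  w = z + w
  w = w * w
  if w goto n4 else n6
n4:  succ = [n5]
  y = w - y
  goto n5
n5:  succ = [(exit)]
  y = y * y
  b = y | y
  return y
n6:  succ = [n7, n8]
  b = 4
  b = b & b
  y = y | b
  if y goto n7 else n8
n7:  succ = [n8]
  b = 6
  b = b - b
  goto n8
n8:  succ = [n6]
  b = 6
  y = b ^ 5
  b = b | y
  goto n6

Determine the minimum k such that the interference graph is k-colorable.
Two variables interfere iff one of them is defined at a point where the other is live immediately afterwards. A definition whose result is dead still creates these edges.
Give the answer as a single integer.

Answer: 3

Derivation:
Block summaries:
  n0 def {b,w,y} use ∅
  n1 def {y} use {w,y}
  n2 def {b,w} use ∅
  n3 def {w,z} use {w}
  n4 def {y} use {w,y}
  n5 def {b,y} use {y}
  n6 def {b,y} use {y}
  n7 def {b} use ∅
  n8 def {b,y} use ∅

Liveness:
  n0: in=∅ out={w,y}
  n1: in={w,y} out={w,y}
  n2: in={y} out={y}
  n3: in={w,y} out={w,y}
  n4: in={w,y} out={y}
  n5: in={y} out=∅
  n6: in={y} out=∅
  n7: in=∅ out=∅
  n8: in=∅ out={y}

Interference:
  b: {w,y}
  w: {b,y,z}
  y: {b,w,z}
  z: {w,y}

Chromatic number:
  {b,w,y} pairwise interfere (3-clique) ⇒ χ ≥ 3
  3-colouring: r0={w}  r1={y}  r2={b,z}
  χ = 3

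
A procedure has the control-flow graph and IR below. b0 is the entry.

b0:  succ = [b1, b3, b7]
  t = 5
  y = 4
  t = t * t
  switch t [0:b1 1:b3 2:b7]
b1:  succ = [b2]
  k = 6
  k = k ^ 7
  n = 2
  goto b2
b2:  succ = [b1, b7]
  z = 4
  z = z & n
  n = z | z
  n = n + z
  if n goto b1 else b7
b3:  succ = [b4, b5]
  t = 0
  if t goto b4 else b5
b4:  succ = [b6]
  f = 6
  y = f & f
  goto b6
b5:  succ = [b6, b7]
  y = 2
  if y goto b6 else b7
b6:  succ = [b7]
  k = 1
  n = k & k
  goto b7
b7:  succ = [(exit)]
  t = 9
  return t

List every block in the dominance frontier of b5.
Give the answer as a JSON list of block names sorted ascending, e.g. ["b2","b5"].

idom tree: b1←b0 b2←b1 b3←b0 b4←b3 b5←b3 b6←b3 b7←b0
Join-block Dom:
  b1: preds {b0,b2}: {b0} ∩ {b0,b1,b2} = {b0}; idom=b0
  b6: preds {b4,b5}: {b0,b3,b4} ∩ {b0,b3,b5} = {b0,b3}; idom=b3
  b7: preds {b0,b2,b5,b6}: {b0} ∩ {b0,b1,b2} ∩ {b0,b3,b5} ∩ {b0,b3,b6} = {b0}; idom=b0

DF derivation:
  b1←b0: walk · to b0
  b1←b2: walk b2→b1 to b0
  b6←b4: walk b4 to b3
  b6←b5: walk b5 to b3
  b7←b0: walk · to b0
  b7←b2: walk b2→b1 to b0
  b7←b5: walk b5→b3 to b0
  b7←b6: walk b6→b3 to b0
  b0: DF=∅
  b1: DF={b1,b7}
  b2: DF={b1,b7}
  b3: DF={b7}
  b4: DF={b6}
  b5: DF={b6,b7}
  b6: DF={b7}
  b7: DF=∅

DF(b5) = ["b6", "b7"]

Answer: ["b6", "b7"]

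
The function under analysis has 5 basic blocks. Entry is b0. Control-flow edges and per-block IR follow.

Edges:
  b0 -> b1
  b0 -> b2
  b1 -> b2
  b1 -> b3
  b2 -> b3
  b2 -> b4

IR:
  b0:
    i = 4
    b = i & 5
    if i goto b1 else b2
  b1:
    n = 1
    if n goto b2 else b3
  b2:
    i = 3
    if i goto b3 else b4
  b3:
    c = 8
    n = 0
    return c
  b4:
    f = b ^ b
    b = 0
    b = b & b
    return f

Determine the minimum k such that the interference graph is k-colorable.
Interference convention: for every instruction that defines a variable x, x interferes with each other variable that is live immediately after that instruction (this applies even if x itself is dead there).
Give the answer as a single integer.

Answer: 2

Derivation:
Block summaries:
  b0: {b,i} / ∅
  b1: {n} / ∅
  b2: {i} / ∅
  b3: {c,n} / ∅
  b4: {b,f} / {b}

Liveness:
  live b0: ∅→{b}
  live b1: {b}→{b}
  live b2: {b}→{b}
  live b3: ∅→∅
  live b4: {b}→∅

Conflict graph:
  b: {f,i,n}
  c: {n}
  f: {b}
  i: {b}
  n: {b,c}

Chromatic number:
  clique {b,f} ⇒ need ≥ 2
  2-colouring: c0={b,c}  c1={f,i,n}
  χ = 2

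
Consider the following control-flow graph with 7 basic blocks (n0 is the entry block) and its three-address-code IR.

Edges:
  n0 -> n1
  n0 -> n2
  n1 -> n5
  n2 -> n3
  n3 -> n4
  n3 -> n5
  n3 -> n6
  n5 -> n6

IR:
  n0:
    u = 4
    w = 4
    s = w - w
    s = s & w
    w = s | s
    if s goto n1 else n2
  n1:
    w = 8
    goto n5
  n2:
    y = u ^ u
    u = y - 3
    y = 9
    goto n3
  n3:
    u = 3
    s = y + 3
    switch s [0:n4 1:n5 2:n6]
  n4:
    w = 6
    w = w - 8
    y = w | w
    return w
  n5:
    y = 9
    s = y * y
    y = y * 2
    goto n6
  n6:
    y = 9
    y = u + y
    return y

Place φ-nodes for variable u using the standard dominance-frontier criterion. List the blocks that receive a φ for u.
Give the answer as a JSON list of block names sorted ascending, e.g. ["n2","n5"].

Answer: ["n5", "n6"]

Working:
idom tree: n1←n0 n2←n0 n3←n2 n4←n3 n5←n0 n6←n0
Dom∩ at merges:
  n5: preds {n1,n3}: {n0,n1} ∩ {n0,n2,n3} = {n0}; idom=n0
  n6: preds {n3,n5}: {n0,n2,n3} ∩ {n0,n5} = {n0}; idom=n0

DF derivation:
  n5←n1: walk n1 to n0
  n5←n3: walk n3→n2 to n0
  n6←n3: walk n3→n2 to n0
  n6←n5: walk n5 to n0
  n0 → ∅
  n1 → {n5}
  n2 → {n5,n6}
  n3 → {n5,n6}
  n4 → ∅
  n5 → {n6}
  n6 → ∅

φ for u: defs {n0,n2,n3}
  DF⁺ = {n5,n6}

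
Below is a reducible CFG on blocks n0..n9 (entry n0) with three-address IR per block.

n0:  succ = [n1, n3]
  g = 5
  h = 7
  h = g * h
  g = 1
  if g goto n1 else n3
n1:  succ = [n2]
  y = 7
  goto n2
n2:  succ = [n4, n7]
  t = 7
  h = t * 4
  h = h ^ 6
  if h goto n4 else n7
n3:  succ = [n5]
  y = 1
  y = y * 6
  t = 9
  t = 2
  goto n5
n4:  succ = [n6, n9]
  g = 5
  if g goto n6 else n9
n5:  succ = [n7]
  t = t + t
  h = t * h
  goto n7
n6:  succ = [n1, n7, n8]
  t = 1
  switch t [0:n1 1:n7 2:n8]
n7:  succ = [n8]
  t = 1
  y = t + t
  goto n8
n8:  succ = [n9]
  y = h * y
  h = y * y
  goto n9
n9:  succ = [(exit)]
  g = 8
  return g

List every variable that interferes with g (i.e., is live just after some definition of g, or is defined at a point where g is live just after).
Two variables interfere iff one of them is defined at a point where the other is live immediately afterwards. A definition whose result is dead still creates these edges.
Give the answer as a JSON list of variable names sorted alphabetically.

Answer: ["h", "y"]

Analysis:
def/use:
  n0: def={g,h} ue=∅
  n1: def={y} ue=∅
  n2: def={h,t} ue=∅
  n3: def={t,y} ue=∅
  n4: def={g} ue=∅
  n5: def={h,t} ue={h,t}
  n6: def={t} ue=∅
  n7: def={t,y} ue=∅
  n8: def={h,y} ue={h,y}
  n9: def={g} ue=∅

Liveness:
  live n0: ∅→{h}
  live n1: ∅→{y}
  live n2: {y}→{h,y}
  live n3: {h}→{h,t}
  live n4: {h,y}→{h,y}
  live n5: {h,t}→{h}
  live n6: {h,y}→{h,y}
  live n7: {h}→{h,y}
  live n8: {h,y}→∅
  live n9: ∅→∅

Conflict graph:
  g↔{h,y}
  h↔{g,t,y}
  t↔{h,y}
  y↔{g,h,t}

N(g) = ["h", "y"]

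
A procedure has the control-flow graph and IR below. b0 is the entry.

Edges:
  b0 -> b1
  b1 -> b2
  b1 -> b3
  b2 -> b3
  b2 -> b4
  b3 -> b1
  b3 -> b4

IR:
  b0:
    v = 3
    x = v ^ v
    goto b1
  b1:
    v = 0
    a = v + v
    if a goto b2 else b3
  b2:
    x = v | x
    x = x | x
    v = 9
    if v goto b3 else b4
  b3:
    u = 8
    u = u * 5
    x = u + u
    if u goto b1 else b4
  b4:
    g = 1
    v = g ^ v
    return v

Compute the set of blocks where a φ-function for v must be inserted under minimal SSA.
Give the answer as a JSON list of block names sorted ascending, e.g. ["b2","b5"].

Answer: ["b1", "b3", "b4"]

Derivation:
idom tree: b1←b0 b2←b1 b3←b1 b4←b1
Join-block Dom:
  b1: preds {b0,b3}: {b0} ∩ {b0,b1,b3} = {b0}; idom=b0
  b3: preds {b1,b2}: {b0,b1} ∩ {b0,b1,b2} = {b0,b1}; idom=b1
  b4: preds {b2,b3}: {b0,b1,b2} ∩ {b0,b1,b3} = {b0,b1}; idom=b1

DF walk-up:
  join b1 pred b0: · stop@b0
  join b1 pred b3: b3→b1 stop@b0
  join b3 pred b1: · stop@b1
  join b3 pred b2: b2 stop@b1
  join b4 pred b2: b2 stop@b1
  join b4 pred b3: b3 stop@b1
  b0 → ∅
  b1 → {b1}
  b2 → {b3,b4}
  b3 → {b1,b4}
  b4 → ∅

φ for v: defs {b0,b1,b2,b4}
  DF⁺ = {b1,b3,b4}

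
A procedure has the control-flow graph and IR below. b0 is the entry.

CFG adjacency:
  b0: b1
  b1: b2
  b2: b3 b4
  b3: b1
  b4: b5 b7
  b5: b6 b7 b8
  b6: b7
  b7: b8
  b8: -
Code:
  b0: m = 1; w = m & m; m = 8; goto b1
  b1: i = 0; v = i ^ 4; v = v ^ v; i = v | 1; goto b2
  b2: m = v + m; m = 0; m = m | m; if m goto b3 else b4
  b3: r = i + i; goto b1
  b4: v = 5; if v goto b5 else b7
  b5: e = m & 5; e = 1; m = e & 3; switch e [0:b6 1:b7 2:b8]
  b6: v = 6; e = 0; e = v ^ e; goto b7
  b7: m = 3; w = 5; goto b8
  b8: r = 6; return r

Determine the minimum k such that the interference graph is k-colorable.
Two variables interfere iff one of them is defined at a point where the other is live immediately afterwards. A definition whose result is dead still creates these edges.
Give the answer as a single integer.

Answer: 3

Derivation:
Per-block:
  b0 def {m,w} use ∅
  b1 def {i,v} use ∅
  b2 def {m} use {m,v}
  b3 def {r} use {i}
  b4 def {v} use ∅
  b5 def {e,m} use {m}
  b6 def {e,v} use ∅
  b7 def {m,w} use ∅
  b8 def {r} use ∅

Backward fixpoint:
  b0: in=∅ out={m}
  b1: in={m} out={i,m,v}
  b2: in={i,m,v} out={i,m}
  b3: in={i,m} out={m}
  b4: in={m} out={m}
  b5: in={m} out=∅
  b6: in=∅ out=∅
  b7: in=∅ out=∅
  b8: in=∅ out=∅

Interference:
  e: {m,v}
  i: {m,v}
  m: {e,i,r,v}
  r: {m}
  v: {e,i,m}
  w: ∅

Colouring:
  {e,m,v} pairwise interfere (3-clique) ⇒ χ ≥ 3
  assign e→R2 i→R2 m→R0 r→R1 v→R1 w→R0 — no edge inside a register ⇒ χ ≤ 3
  χ = 3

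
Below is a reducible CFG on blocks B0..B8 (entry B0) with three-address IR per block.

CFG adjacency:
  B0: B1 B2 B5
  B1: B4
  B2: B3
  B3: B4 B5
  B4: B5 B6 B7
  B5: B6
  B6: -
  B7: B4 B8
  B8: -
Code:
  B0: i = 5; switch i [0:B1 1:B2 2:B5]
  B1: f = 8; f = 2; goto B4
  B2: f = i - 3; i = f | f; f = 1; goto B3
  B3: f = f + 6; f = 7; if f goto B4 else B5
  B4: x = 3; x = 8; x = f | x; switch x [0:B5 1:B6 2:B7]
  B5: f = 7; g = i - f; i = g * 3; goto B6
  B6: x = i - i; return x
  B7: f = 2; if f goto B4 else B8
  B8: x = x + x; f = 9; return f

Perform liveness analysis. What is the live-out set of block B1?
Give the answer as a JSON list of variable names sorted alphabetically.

Per-block:
  B0: def={i} ue=∅
  B1: def={f} ue=∅
  B2: def={f,i} ue={i}
  B3: def={f} ue={f}
  B4: def={x} ue={f}
  B5: def={f,g,i} ue={i}
  B6: def={x} ue={i}
  B7: def={f} ue=∅
  B8: def={f,x} ue={x}

Backward fixpoint:
  live B0: ∅→{i}
  live B1: {i}→{f,i}
  live B2: {i}→{f,i}
  live B3: {f,i}→{f,i}
  live B4: {f,i}→{i,x}
  live B5: {i}→{i}
  live B6: {i}→∅
  live B7: {i,x}→{f,i,x}
  live B8: {x}→∅

live-out(B1) = ["f", "i"]

Answer: ["f", "i"]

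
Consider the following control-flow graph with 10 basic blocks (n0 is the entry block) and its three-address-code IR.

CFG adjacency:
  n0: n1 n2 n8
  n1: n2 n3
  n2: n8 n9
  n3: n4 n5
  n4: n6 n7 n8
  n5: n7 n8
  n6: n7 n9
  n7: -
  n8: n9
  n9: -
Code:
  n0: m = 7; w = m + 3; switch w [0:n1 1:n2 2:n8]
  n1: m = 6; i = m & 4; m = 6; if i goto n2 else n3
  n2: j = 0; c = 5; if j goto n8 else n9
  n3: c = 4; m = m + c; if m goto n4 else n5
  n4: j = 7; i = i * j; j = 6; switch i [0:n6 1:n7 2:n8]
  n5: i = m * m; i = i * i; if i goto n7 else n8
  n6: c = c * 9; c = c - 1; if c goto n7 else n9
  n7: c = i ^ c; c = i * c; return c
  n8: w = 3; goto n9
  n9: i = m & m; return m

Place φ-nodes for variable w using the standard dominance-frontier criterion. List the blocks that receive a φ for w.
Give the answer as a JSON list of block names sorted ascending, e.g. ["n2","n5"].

Answer: ["n9"]

Working:
idom tree: n1←n0 n2←n0 n3←n1 n4←n3 n5←n3 n6←n4 n7←n3 n8←n0 n9←n0
Dom at joins:
  n2: preds {n0,n1}: {n0} ∩ {n0,n1} = {n0}; idom=n0
  n7: preds {n4,n5,n6}: {n0,n1,n3,n4} ∩ {n0,n1,n3,n5} ∩ {n0,n1,n3,n4,n6} = {n0,n1,n3}; idom=n3
  n8: preds {n0,n2,n4,n5}: {n0} ∩ {n0,n2} ∩ {n0,n1,n3,n4} ∩ {n0,n1,n3,n5} = {n0}; idom=n0
  n9: preds {n2,n6,n8}: {n0,n2} ∩ {n0,n1,n3,n4,n6} ∩ {n0,n8} = {n0}; idom=n0

Frontier:
  n2←n0: walk · to n0
  n2←n1: walk n1 to n0
  n7←n4: walk n4 to n3
  n7←n5: walk n5 to n3
  n7←n6: walk n6→n4 to n3
  n8←n0: walk · to n0
  n8←n2: walk n2 to n0
  n8←n4: walk n4→n3→n1 to n0
  n8←n5: walk n5→n3→n1 to n0
  n9←n2: walk n2 to n0
  n9←n6: walk n6→n4→n3→n1 to n0
  n9←n8: walk n8 to n0
  n0: DF=∅
  n1: DF={n2,n8,n9}
  n2: DF={n8,n9}
  n3: DF={n8,n9}
  n4: DF={n7,n8,n9}
  n5: DF={n7,n8}
  n6: DF={n7,n9}
  n7: DF=∅
  n8: DF={n9}
  n9: DF=∅

φ for w: defs {n0,n8}
  DF⁺ = {n9}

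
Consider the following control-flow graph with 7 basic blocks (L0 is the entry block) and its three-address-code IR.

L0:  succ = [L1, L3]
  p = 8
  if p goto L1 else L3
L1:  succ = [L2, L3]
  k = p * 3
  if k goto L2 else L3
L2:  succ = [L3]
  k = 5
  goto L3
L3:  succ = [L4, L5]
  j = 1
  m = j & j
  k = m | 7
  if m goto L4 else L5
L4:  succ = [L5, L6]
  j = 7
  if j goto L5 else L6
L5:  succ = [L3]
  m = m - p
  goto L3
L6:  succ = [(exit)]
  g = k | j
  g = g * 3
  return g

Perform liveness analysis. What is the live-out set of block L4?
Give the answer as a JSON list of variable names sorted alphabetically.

Answer: ["j", "k", "m", "p"]

Derivation:
def/use:
  L0 def {p} use ∅
  L1 def {k} use {p}
  L2 def {k} use ∅
  L3 def {j,k,m} use ∅
  L4 def {j} use ∅
  L5 def {m} use {m,p}
  L6 def {g} use {j,k}

Live sets:
  L0 li=∅ lo={p}
  L1 li={p} lo={p}
  L2 li={p} lo={p}
  L3 li={p} lo={k,m,p}
  L4 li={k,m,p} lo={j,k,m,p}
  L5 li={m,p} lo={p}
  L6 li={j,k} lo=∅

live-out(L4) = ["j", "k", "m", "p"]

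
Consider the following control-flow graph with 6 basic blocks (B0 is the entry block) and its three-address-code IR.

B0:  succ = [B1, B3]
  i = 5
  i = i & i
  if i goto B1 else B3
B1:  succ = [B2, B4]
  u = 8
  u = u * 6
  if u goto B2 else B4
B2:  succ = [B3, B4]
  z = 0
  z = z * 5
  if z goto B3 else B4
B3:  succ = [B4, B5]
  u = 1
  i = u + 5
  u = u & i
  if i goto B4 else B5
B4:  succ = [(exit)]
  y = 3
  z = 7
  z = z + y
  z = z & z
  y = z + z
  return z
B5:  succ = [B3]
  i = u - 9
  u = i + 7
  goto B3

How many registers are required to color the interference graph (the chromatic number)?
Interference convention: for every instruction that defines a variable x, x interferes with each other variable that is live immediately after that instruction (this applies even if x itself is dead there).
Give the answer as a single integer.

Answer: 2

Working:
Block summaries:
  B0 def {i} use ∅
  B1 def {u} use ∅
  B2 def {z} use ∅
  B3 def {i,u} use ∅
  B4 def {y,z} use ∅
  B5 def {i,u} use {u}

Backward fixpoint:
  live B0: ∅→∅
  live B1: ∅→∅
  live B2: ∅→∅
  live B3: ∅→{u}
  live B4: ∅→∅
  live B5: {u}→∅

Conflict graph:
  i: {u}
  u: {i}
  y: {z}
  z: {y}

Colouring:
  {i,u} pairwise interfere (2-clique) ⇒ χ ≥ 2
  2-colouring: r0={i,y}  r1={u,z}
  χ = 2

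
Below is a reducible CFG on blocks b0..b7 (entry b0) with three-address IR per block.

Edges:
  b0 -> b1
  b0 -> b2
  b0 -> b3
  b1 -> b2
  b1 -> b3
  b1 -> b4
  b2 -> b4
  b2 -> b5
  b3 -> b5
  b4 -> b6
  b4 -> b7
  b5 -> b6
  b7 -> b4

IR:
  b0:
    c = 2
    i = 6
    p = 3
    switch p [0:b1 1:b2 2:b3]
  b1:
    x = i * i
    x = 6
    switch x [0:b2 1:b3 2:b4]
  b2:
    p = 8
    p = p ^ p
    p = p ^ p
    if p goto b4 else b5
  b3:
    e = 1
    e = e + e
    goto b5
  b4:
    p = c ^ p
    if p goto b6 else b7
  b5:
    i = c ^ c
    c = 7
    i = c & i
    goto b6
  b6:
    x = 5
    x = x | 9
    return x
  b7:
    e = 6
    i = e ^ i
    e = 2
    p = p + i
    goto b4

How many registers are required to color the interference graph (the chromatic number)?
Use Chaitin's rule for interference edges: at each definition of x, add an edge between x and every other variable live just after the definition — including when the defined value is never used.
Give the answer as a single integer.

def/use:
  b0 def {c,i,p} use ∅
  b1 def {x} use {i}
  b2 def {p} use ∅
  b3 def {e} use ∅
  b4 def {p} use {c,p}
  b5 def {c,i} use {c}
  b6 def {x} use ∅
  b7 def {e,i,p} use {i,p}

Liveness:
  live b0: ∅→{c,i,p}
  live b1: {c,i,p}→{c,i,p}
  live b2: {c,i}→{c,i,p}
  live b3: {c}→{c}
  live b4: {c,i,p}→{c,i,p}
  live b5: {c}→∅
  live b6: ∅→∅
  live b7: {c,i,p}→{c,i,p}

Interference:
  c — {e,i,p,x}
  e — {c,i,p}
  i — {c,e,p,x}
  p — {c,e,i,x}
  x — {c,i,p}

Chromatic number:
  lower bound: {c,e,i,p} mutually conflict ⇒ χ ≥ 4
  4-colouring: r0={c}  r1={i}  r2={p}  r3={e,x}
  χ = 4

Answer: 4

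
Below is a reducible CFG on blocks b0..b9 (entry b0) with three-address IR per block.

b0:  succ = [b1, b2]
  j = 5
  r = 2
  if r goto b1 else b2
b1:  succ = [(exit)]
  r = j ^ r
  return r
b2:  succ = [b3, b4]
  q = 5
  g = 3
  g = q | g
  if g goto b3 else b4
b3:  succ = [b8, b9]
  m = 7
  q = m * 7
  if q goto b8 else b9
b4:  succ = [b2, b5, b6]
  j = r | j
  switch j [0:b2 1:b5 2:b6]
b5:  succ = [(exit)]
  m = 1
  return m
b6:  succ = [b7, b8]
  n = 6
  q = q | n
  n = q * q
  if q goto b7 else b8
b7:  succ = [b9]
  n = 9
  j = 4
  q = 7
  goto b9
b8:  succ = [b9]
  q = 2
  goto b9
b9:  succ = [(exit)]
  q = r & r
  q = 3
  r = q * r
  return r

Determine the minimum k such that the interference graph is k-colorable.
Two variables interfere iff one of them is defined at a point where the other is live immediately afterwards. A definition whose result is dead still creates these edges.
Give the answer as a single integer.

Block summaries:
  b0: {j,r} / ∅
  b1: {r} / {j,r}
  b2: {g,q} / ∅
  b3: {m,q} / ∅
  b4: {j} / {j,r}
  b5: {m} / ∅
  b6: {n,q} / {q}
  b7: {j,n,q} / ∅
  b8: {q} / ∅
  b9: {q,r} / {r}

Backward fixpoint:
  b0: in=∅ out={j,r}
  b1: in={j,r} out=∅
  b2: in={j,r} out={j,q,r}
  b3: in={r} out={r}
  b4: in={j,q,r} out={j,q,r}
  b5: in=∅ out=∅
  b6: in={q,r} out={r}
  b7: in={r} out={r}
  b8: in={r} out={r}
  b9: in={r} out=∅

Interference:
  g — {j,q,r}
  j — {g,q,r}
  m — {r}
  n — {q,r}
  q — {g,j,n,r}
  r — {g,j,m,n,q}

Chromatic number:
  {g,j,q,r} pairwise interfere (4-clique) ⇒ χ ≥ 4
  assign g→c2 j→c3 m→c1 n→c2 q→c1 r→c0 — no edge inside a register ⇒ χ ≤ 4
  χ = 4

Answer: 4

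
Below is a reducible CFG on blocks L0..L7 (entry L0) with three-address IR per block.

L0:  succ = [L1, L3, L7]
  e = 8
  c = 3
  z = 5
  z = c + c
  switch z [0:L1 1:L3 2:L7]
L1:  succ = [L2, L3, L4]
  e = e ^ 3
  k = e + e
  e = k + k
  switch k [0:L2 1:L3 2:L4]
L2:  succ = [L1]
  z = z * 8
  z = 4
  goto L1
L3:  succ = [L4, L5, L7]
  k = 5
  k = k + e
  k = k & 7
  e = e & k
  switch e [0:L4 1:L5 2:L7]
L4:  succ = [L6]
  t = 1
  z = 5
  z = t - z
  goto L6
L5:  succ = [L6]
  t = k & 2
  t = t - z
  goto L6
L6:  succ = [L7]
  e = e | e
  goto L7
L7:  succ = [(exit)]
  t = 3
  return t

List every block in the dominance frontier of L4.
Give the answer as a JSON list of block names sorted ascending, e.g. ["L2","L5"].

idom tree: L1←L0 L2←L1 L3←L0 L4←L0 L5←L3 L6←L0 L7←L0
Dom at joins:
  L1: preds {L0,L2}: {L0} ∩ {L0,L1,L2} = {L0}; idom=L0
  L3: preds {L0,L1}: {L0} ∩ {L0,L1} = {L0}; idom=L0
  L4: preds {L1,L3}: {L0,L1} ∩ {L0,L3} = {L0}; idom=L0
  L6: preds {L4,L5}: {L0,L4} ∩ {L0,L3,L5} = {L0}; idom=L0
  L7: preds {L0,L3,L6}: {L0} ∩ {L0,L3} ∩ {L0,L6} = {L0}; idom=L0

DF derivation:
  L1←L0: walk · to L0
  L1←L2: walk L2→L1 to L0
  L3←L0: walk · to L0
  L3←L1: walk L1 to L0
  L4←L1: walk L1 to L0
  L4←L3: walk L3 to L0
  L6←L4: walk L4 to L0
  L6←L5: walk L5→L3 to L0
  L7←L0: walk · to L0
  L7←L3: walk L3 to L0
  L7←L6: walk L6 to L0
  L0: DF=∅
  L1: DF={L1,L3,L4}
  L2: DF={L1}
  L3: DF={L4,L6,L7}
  L4: DF={L6}
  L5: DF={L6}
  L6: DF={L7}
  L7: DF=∅

DF(L4) = ["L6"]

Answer: ["L6"]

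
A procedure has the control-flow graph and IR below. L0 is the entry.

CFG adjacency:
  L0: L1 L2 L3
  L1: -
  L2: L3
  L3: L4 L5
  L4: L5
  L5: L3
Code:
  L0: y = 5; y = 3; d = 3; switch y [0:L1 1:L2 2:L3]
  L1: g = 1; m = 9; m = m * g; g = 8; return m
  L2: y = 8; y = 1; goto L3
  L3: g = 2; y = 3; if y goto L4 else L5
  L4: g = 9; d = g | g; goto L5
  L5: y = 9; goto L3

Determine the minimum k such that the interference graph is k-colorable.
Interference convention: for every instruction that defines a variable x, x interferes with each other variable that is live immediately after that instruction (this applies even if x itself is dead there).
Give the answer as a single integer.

Block summaries:
  L0 def {d,y} use ∅
  L1 def {g,m} use ∅
  L2 def {y} use ∅
  L3 def {g,y} use ∅
  L4 def {d,g} use ∅
  L5 def {y} use ∅

Backward fixpoint:
  L0 li=∅ lo=∅
  L1 li=∅ lo=∅
  L2 li=∅ lo=∅
  L3 li=∅ lo=∅
  L4 li=∅ lo=∅
  L5 li=∅ lo=∅

Conflict graph:
  d: {y}
  g: {m}
  m: {g}
  y: {d}

Registers:
  clique {d,y} ⇒ need ≥ 2
  assign d→R0 g→R0 m→R1 y→R1 — no edge inside a register ⇒ χ ≤ 2
  χ = 2

Answer: 2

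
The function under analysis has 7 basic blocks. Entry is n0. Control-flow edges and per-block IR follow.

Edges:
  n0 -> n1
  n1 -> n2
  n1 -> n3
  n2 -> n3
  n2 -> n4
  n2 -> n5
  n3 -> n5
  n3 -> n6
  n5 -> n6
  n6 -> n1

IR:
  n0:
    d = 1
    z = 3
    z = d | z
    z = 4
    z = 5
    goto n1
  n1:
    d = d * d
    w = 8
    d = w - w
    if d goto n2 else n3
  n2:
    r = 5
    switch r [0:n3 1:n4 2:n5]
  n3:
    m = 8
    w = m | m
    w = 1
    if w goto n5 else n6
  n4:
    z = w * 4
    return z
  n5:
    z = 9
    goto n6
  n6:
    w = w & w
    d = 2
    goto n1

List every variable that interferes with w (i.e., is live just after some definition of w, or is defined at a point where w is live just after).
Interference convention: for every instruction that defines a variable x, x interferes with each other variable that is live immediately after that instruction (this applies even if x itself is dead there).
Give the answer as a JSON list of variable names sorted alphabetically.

Answer: ["d", "r", "z"]

Working:
Block summaries:
  n0 def {d,z} use ∅
  n1 def {d,w} use {d}
  n2 def {r} use ∅
  n3 def {m,w} use ∅
  n4 def {z} use {w}
  n5 def {z} use ∅
  n6 def {d,w} use {w}

Backward fixpoint:
  n0: in=∅ out={d}
  n1: in={d} out={w}
  n2: in={w} out={w}
  n3: in=∅ out={w}
  n4: in={w} out=∅
  n5: in={w} out={w}
  n6: in={w} out={d}

Interference:
  d: {w,z}
  m: ∅
  r: {w}
  w: {d,r,z}
  z: {d,w}

N(w) = ["d", "r", "z"]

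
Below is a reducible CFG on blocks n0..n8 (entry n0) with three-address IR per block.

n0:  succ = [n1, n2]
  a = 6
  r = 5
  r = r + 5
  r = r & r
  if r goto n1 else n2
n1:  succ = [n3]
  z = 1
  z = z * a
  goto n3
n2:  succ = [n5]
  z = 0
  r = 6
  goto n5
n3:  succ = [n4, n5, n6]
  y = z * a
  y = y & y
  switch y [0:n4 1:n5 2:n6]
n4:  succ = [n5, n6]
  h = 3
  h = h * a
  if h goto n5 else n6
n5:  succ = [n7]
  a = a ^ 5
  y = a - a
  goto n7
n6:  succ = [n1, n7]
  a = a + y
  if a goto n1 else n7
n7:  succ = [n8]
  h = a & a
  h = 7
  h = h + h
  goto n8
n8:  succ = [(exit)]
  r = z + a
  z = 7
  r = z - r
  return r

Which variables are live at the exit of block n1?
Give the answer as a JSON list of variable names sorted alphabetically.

Answer: ["a", "z"]

Working:
def/use:
  n0 def {a,r} use ∅
  n1 def {z} use {a}
  n2 def {r,z} use ∅
  n3 def {y} use {a,z}
  n4 def {h} use {a}
  n5 def {a,y} use {a}
  n6 def {a} use {a,y}
  n7 def {h} use {a}
  n8 def {r,z} use {a,z}

Live sets:
  n0 li=∅ lo={a}
  n1 li={a} lo={a,z}
  n2 li={a} lo={a,z}
  n3 li={a,z} lo={a,y,z}
  n4 li={a,y,z} lo={a,y,z}
  n5 li={a,z} lo={a,z}
  n6 li={a,y,z} lo={a,z}
  n7 li={a,z} lo={a,z}
  n8 li={a,z} lo=∅

live-out(n1) = ["a", "z"]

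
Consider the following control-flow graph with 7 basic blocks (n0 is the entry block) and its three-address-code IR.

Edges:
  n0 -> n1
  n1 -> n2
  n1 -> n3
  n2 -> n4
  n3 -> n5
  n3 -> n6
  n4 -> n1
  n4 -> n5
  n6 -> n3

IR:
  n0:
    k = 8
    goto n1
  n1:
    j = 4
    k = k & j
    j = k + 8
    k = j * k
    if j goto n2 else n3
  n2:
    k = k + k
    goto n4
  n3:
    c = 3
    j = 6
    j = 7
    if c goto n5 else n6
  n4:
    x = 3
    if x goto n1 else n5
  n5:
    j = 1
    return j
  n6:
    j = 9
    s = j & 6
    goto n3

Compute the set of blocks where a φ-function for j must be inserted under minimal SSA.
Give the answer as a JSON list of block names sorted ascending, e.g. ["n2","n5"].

idom tree: n1←n0 n2←n1 n3←n1 n4←n2 n5←n1 n6←n3
Dom at joins:
  n1: preds {n0,n4}: {n0} ∩ {n0,n1,n2,n4} = {n0}; idom=n0
  n3: preds {n1,n6}: {n0,n1} ∩ {n0,n1,n3,n6} = {n0,n1}; idom=n1
  n5: preds {n3,n4}: {n0,n1,n3} ∩ {n0,n1,n2,n4} = {n0,n1}; idom=n1

DF derivation:
  join n1 pred n0: · stop@n0
  join n1 pred n4: n4→n2→n1 stop@n0
  join n3 pred n1: · stop@n1
  join n3 pred n6: n6→n3 stop@n1
  join n5 pred n3: n3 stop@n1
  join n5 pred n4: n4→n2 stop@n1
  DF(n0)=∅
  DF(n1)={n1}
  DF(n2)={n1,n5}
  DF(n3)={n3,n5}
  DF(n4)={n1,n5}
  DF(n5)=∅
  DF(n6)={n3}

φ for j: defs {n1,n3,n5,n6}
  DF⁺ = {n1,n3,n5}

Answer: ["n1", "n3", "n5"]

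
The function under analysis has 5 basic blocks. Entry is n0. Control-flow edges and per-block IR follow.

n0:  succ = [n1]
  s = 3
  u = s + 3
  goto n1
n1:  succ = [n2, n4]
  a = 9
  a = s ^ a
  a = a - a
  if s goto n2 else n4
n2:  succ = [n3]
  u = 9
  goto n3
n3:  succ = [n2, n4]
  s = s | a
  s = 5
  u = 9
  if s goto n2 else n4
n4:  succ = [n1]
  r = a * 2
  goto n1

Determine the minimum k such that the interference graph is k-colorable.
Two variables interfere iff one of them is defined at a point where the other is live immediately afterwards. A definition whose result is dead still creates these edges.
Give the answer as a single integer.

Answer: 3

Working:
def/use:
  n0 def {s,u} use ∅
  n1 def {a} use {s}
  n2 def {u} use ∅
  n3 def {s,u} use {a,s}
  n4 def {r} use {a}

Backward fixpoint:
  n0: in=∅ out={s}
  n1: in={s} out={a,s}
  n2: in={a,s} out={a,s}
  n3: in={a,s} out={a,s}
  n4: in={a,s} out={s}

Conflict graph:
  a: {s,u}
  r: {s}
  s: {a,r,u}
  u: {a,s}

Colouring:
  lower bound: {a,s,u} mutually conflict ⇒ χ ≥ 3
  3-colouring: r0={s}  r1={a,r}  r2={u}
  χ = 3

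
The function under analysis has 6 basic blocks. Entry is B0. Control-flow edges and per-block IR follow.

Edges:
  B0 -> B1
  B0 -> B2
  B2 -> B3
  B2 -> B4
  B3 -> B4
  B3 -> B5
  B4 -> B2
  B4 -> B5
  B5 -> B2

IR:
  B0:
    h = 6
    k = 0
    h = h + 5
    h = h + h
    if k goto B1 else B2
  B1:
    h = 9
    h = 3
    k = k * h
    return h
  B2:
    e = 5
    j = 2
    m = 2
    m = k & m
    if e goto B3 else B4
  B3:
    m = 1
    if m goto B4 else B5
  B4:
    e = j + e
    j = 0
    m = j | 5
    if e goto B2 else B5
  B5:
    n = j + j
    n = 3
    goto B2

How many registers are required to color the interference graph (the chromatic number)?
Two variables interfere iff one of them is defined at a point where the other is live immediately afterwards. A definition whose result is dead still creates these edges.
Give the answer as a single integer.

Block summaries:
  B0 def {h,k} use ∅
  B1 def {h,k} use {k}
  B2 def {e,j,m} use {k}
  B3 def {m} use ∅
  B4 def {e,j,m} use {e,j}
  B5 def {n} use {j}

Backward fixpoint:
  B0: in=∅ out={k}
  B1: in={k} out=∅
  B2: in={k} out={e,j,k}
  B3: in={e,j,k} out={e,j,k}
  B4: in={e,j,k} out={j,k}
  B5: in={j,k} out={k}

Interfere edges:
  e: {j,k,m}
  h: {k}
  j: {e,k,m}
  k: {e,h,j,m,n}
  m: {e,j,k}
  n: {k}

Registers:
  clique {e,j,k,m} ⇒ need ≥ 4
  4-colouring: c0={k}  c1={e,h,n}  c2={j}  c3={m}
  χ = 4

Answer: 4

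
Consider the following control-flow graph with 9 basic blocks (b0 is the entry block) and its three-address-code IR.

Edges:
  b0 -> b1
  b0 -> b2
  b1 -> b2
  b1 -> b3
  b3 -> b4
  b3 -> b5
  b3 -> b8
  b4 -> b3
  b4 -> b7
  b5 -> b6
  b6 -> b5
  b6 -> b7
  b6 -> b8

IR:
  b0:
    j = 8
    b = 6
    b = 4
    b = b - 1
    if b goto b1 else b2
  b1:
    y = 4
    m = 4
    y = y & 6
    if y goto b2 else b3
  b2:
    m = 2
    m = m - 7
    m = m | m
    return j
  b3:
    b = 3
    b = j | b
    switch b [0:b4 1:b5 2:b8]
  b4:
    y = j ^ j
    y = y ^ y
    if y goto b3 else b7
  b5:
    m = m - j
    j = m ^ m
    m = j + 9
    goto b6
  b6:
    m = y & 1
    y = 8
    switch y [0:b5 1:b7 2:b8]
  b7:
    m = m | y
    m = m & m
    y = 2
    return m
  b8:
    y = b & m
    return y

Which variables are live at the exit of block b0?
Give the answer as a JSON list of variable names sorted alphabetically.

Answer: ["j"]

Working:
Block summaries:
  b0: def={b,j} ue=∅
  b1: def={m,y} ue=∅
  b2: def={m} ue={j}
  b3: def={b} ue={j}
  b4: def={y} ue={j}
  b5: def={j,m} ue={j,m}
  b6: def={m,y} ue={y}
  b7: def={m,y} ue={m,y}
  b8: def={y} ue={b,m}

Live sets:
  b0 li=∅ lo={j}
  b1 li={j} lo={j,m,y}
  b2 li={j} lo=∅
  b3 li={j,m,y} lo={b,j,m,y}
  b4 li={j,m} lo={j,m,y}
  b5 li={b,j,m,y} lo={b,j,y}
  b6 li={b,j,y} lo={b,j,m,y}
  b7 li={m,y} lo=∅
  b8 li={b,m} lo=∅

live-out(b0) = ["j"]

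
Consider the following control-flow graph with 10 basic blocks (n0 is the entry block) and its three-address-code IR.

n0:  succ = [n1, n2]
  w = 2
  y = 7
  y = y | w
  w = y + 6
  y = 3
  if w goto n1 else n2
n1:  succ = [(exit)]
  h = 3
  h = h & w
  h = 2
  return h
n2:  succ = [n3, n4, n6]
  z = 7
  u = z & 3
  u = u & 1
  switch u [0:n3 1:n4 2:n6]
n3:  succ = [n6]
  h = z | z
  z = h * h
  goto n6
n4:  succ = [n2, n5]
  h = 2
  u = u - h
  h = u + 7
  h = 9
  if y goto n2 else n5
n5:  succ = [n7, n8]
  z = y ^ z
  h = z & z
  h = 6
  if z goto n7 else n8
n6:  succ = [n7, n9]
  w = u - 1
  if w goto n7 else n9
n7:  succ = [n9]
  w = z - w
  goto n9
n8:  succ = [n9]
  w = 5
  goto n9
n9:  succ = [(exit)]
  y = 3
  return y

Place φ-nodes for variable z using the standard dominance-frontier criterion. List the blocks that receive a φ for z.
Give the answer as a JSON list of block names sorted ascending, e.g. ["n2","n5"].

Answer: ["n2", "n6", "n7", "n9"]

Analysis:
idom tree: n1←n0 n2←n0 n3←n2 n4←n2 n5←n4 n6←n2 n7←n2 n8←n5 n9←n2
Dom∩ at merges:
  n2: preds {n0,n4}: {n0} ∩ {n0,n2,n4} = {n0}; idom=n0
  n6: preds {n2,n3}: {n0,n2} ∩ {n0,n2,n3} = {n0,n2}; idom=n2
  n7: preds {n5,n6}: {n0,n2,n4,n5} ∩ {n0,n2,n6} = {n0,n2}; idom=n2
  n9: preds {n6,n7,n8}: {n0,n2,n6} ∩ {n0,n2,n7} ∩ {n0,n2,n4,n5,n8} = {n0,n2}; idom=n2

DF derivation:
  n2←n0: walk · to n0
  n2←n4: walk n4→n2 to n0
  n6←n2: walk · to n2
  n6←n3: walk n3 to n2
  n7←n5: walk n5→n4 to n2
  n7←n6: walk n6 to n2
  n9←n6: walk n6 to n2
  n9←n7: walk n7 to n2
  n9←n8: walk n8→n5→n4 to n2
  n0: DF=∅
  n1: DF=∅
  n2: DF={n2}
  n3: DF={n6}
  n4: DF={n2,n7,n9}
  n5: DF={n7,n9}
  n6: DF={n7,n9}
  n7: DF={n9}
  n8: DF={n9}
  n9: DF=∅

φ for z: defs {n2,n3,n5}
  DF⁺ = {n2,n6,n7,n9}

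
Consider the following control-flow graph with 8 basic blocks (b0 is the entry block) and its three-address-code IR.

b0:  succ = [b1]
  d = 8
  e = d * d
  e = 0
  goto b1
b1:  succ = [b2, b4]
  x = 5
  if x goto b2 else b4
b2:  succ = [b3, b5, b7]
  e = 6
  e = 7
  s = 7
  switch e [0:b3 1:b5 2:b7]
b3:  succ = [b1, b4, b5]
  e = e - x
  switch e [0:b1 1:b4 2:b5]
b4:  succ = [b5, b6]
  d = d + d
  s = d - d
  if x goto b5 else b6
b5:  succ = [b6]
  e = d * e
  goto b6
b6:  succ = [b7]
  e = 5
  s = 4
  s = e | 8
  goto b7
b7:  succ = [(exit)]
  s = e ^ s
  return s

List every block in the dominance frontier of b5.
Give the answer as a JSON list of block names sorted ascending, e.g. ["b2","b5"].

idom tree: b1←b0 b2←b1 b3←b2 b4←b1 b5←b1 b6←b1 b7←b1
Join-block Dom:
  b1: preds {b0,b3}: {b0} ∩ {b0,b1,b2,b3} = {b0}; idom=b0
  b4: preds {b1,b3}: {b0,b1} ∩ {b0,b1,b2,b3} = {b0,b1}; idom=b1
  b5: preds {b2,b3,b4}: {b0,b1,b2} ∩ {b0,b1,b2,b3} ∩ {b0,b1,b4} = {b0,b1}; idom=b1
  b6: preds {b4,b5}: {b0,b1,b4} ∩ {b0,b1,b5} = {b0,b1}; idom=b1
  b7: preds {b2,b6}: {b0,b1,b2} ∩ {b0,b1,b6} = {b0,b1}; idom=b1

DF derivation:
  join b1 pred b0: · stop@b0
  join b1 pred b3: b3→b2→b1 stop@b0
  join b4 pred b1: · stop@b1
  join b4 pred b3: b3→b2 stop@b1
  join b5 pred b2: b2 stop@b1
  join b5 pred b3: b3→b2 stop@b1
  join b5 pred b4: b4 stop@b1
  join b6 pred b4: b4 stop@b1
  join b6 pred b5: b5 stop@b1
  join b7 pred b2: b2 stop@b1
  join b7 pred b6: b6 stop@b1
  b0: DF=∅
  b1: DF={b1}
  b2: DF={b1,b4,b5,b7}
  b3: DF={b1,b4,b5}
  b4: DF={b5,b6}
  b5: DF={b6}
  b6: DF={b7}
  b7: DF=∅

DF(b5) = ["b6"]

Answer: ["b6"]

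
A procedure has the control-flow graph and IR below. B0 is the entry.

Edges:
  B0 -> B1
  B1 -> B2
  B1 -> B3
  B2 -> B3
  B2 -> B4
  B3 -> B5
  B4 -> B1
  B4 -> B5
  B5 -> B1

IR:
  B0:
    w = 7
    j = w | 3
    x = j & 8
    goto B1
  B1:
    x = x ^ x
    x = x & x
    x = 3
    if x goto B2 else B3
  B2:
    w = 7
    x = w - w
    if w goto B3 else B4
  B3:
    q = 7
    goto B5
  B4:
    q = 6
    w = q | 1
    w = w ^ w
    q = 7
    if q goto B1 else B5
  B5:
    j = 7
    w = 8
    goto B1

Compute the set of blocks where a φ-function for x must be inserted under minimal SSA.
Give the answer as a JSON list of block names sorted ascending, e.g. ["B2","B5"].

Answer: ["B1", "B3", "B5"]

Working:
idom tree: B1←B0 B2←B1 B3←B1 B4←B2 B5←B1
Dom∩ at merges:
  B1: preds {B0,B4,B5}: {B0} ∩ {B0,B1,B2,B4} ∩ {B0,B1,B5} = {B0}; idom=B0
  B3: preds {B1,B2}: {B0,B1} ∩ {B0,B1,B2} = {B0,B1}; idom=B1
  B5: preds {B3,B4}: {B0,B1,B3} ∩ {B0,B1,B2,B4} = {B0,B1}; idom=B1

DF walk-up:
  B1←B0: walk · to B0
  B1←B4: walk B4→B2→B1 to B0
  B1←B5: walk B5→B1 to B0
  B3←B1: walk · to B1
  B3←B2: walk B2 to B1
  B5←B3: walk B3 to B1
  B5←B4: walk B4→B2 to B1
  DF(B0)=∅
  DF(B1)={B1}
  DF(B2)={B1,B3,B5}
  DF(B3)={B5}
  DF(B4)={B1,B5}
  DF(B5)={B1}

φ for x: defs {B0,B1,B2}
  DF⁺ = {B1,B3,B5}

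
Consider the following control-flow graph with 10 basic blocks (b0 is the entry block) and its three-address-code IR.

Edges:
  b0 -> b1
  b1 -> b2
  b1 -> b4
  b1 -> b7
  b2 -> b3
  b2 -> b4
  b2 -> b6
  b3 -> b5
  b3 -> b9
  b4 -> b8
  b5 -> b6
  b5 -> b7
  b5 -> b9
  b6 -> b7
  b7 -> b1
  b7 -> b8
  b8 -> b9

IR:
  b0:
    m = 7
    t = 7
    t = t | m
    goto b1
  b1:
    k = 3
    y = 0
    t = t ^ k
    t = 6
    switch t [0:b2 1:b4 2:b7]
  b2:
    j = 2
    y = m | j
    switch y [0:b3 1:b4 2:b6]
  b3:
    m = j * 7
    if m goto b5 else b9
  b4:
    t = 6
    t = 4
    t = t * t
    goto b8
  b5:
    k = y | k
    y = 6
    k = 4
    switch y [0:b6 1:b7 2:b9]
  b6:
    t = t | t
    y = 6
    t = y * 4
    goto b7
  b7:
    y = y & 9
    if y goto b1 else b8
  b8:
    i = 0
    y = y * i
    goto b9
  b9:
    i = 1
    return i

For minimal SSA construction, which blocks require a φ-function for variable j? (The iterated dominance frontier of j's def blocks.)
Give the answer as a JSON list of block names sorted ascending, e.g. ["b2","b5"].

Answer: ["b1", "b4", "b7", "b8", "b9"]

Working:
idom tree: b1←b0 b2←b1 b3←b2 b4←b1 b5←b3 b6←b2 b7←b1 b8←b1 b9←b1
Dom∩ at merges:
  b1: preds {b0,b7}: {b0} ∩ {b0,b1,b7} = {b0}; idom=b0
  b4: preds {b1,b2}: {b0,b1} ∩ {b0,b1,b2} = {b0,b1}; idom=b1
  b6: preds {b2,b5}: {b0,b1,b2} ∩ {b0,b1,b2,b3,b5} = {b0,b1,b2}; idom=b2
  b7: preds {b1,b5,b6}: {b0,b1} ∩ {b0,b1,b2,b3,b5} ∩ {b0,b1,b2,b6} = {b0,b1}; idom=b1
  b8: preds {b4,b7}: {b0,b1,b4} ∩ {b0,b1,b7} = {b0,b1}; idom=b1
  b9: preds {b3,b5,b8}: {b0,b1,b2,b3} ∩ {b0,b1,b2,b3,b5} ∩ {b0,b1,b8} = {b0,b1}; idom=b1

Frontier:
  join b1 pred b0: · stop@b0
  join b1 pred b7: b7→b1 stop@b0
  join b4 pred b1: · stop@b1
  join b4 pred b2: b2 stop@b1
  join b6 pred b2: · stop@b2
  join b6 pred b5: b5→b3 stop@b2
  join b7 pred b1: · stop@b1
  join b7 pred b5: b5→b3→b2 stop@b1
  join b7 pred b6: b6→b2 stop@b1
  join b8 pred b4: b4 stop@b1
  join b8 pred b7: b7 stop@b1
  join b9 pred b3: b3→b2 stop@b1
  join b9 pred b5: b5→b3→b2 stop@b1
  join b9 pred b8: b8 stop@b1
  b0 → ∅
  b1 → {b1}
  b2 → {b4,b7,b9}
  b3 → {b6,b7,b9}
  b4 → {b8}
  b5 → {b6,b7,b9}
  b6 → {b7}
  b7 → {b1,b8}
  b8 → {b9}
  b9 → ∅

φ for j: defs {b2}
  DF⁺ = {b1,b4,b7,b8,b9}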